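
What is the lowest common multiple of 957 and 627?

18183

gcd first: 957 = 1·627 + 330; 627 = 1·330 + 297; 330 = 1·297 + 33; 297 = 9·33 + 0 → gcd = 33
lcm = 957·627/gcd = 600039/33 = 18183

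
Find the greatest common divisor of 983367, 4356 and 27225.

1089

983367 = 3³ · 7 · 11² · 43; 4356 = 2² · 3² · 11²; 27225 = 3² · 5² · 11²
gcd takes min exponent of each prime: 3² · 11² = 1089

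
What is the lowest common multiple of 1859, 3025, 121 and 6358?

295488050

1859 = 11 · 13²; 3025 = 5² · 11²; 121 = 11²; 6358 = 2 · 11 · 17²
lcm takes max exponent of each prime: 2 · 5² · 11² · 13² · 17² = 295488050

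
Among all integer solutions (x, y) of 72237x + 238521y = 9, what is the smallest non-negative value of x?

Reduce mod 238521: 72237x ≡ 9 (mod 238521). With g = gcd(72237, 238521) = 3 dividing 9, divide through: 24079x ≡ 3 (mod 79507).
Since gcd(24079, 79507) = 1, x ≡ 3·(24079)⁻¹ ≡ 1717 (mod 79507). Smallest non-negative: 1717.

1717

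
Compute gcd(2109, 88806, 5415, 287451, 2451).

gcd(2109, 88806): 88806 = 42·2109 + 228; 2109 = 9·228 + 57; 228 = 4·57 + 0 → 57
gcd(57, 5415): 5415 = 95·57 + 0 → 57
gcd(57, 287451): 287451 = 5043·57 + 0 → 57
gcd(57, 2451): 2451 = 43·57 + 0 → 57

57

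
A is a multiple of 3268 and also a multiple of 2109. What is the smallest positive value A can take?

362748

gcd first: 3268 = 1·2109 + 1159; 2109 = 1·1159 + 950; 1159 = 1·950 + 209; 950 = 4·209 + 114; 209 = 1·114 + 95; 114 = 1·95 + 19; 95 = 5·19 + 0 → gcd = 19
lcm = 3268·2109/gcd = 6892212/19 = 362748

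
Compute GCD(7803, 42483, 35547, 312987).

867

gcd(7803, 42483): 42483 = 5·7803 + 3468; 7803 = 2·3468 + 867; 3468 = 4·867 + 0 → 867
gcd(867, 35547): 35547 = 41·867 + 0 → 867
gcd(867, 312987): 312987 = 361·867 + 0 → 867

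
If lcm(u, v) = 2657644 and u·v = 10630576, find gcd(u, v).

4

From gcd × lcm = uv: gcd = 10630576 / 2657644 = 4.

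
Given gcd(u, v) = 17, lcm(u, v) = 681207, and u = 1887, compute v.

Using uv = gcd(u,v)·lcm(u,v) = 17·681207 = 11580519, we get v = 11580519/1887 = 6137.

6137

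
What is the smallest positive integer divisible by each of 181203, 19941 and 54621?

262563147

lcm(181203, 19941) = 181203·19941/gcd = 3613369023/867 = 4167669
lcm(4167669, 54621) = 4167669·54621/gcd = 227642248449/867 = 262563147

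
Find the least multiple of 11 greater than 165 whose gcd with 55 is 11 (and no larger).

176

gcd(m, 55) = 11 forces 11 | m; write m = 11s. Then gcd(11s, 11·5) = 11·gcd(s, 5), so need gcd(s, 5) = 1.
11s > 165 gives s ≥ 16. The least s ≥ 16 coprime to 5 is 16, so m = 11·16 = 176.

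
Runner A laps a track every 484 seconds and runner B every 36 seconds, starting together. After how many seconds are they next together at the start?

gcd first: 484 = 13·36 + 16; 36 = 2·16 + 4; 16 = 4·4 + 0 → gcd = 4
lcm = 484·36/gcd = 17424/4 = 4356

4356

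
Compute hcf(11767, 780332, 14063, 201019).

7

gcd(11767, 780332): 780332 = 66·11767 + 3710; 11767 = 3·3710 + 637; 3710 = 5·637 + 525; 637 = 1·525 + 112; 525 = 4·112 + 77; 112 = 1·77 + 35; 77 = 2·35 + 7; 35 = 5·7 + 0 → 7
gcd(7, 14063): 14063 = 2009·7 + 0 → 7
gcd(7, 201019): 201019 = 28717·7 + 0 → 7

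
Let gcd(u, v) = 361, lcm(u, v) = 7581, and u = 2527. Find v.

1083

u·v = gcd·lcm = 361·7581 = 2736741, so v = 2736741/2527 = 1083.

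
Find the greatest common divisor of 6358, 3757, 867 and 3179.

289

6358 = 2 · 11 · 17²; 3757 = 13 · 17²; 867 = 3 · 17²; 3179 = 11 · 17²
gcd takes min exponent of each prime: 17² = 289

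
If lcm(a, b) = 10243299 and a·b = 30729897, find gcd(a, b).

3

gcd·lcm = product, so gcd = 30729897/10243299 = 3.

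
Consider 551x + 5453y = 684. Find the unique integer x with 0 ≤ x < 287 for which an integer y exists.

120

gcd(551, 5453) = 19 (Euclid: 5453 = 9·551 + 494; 551 = 1·494 + 57; 494 = 8·57 + 38; 57 = 1·38 + 19; 38 = 2·19 + 0), and 19 | 684.
Extended Euclid: 551·(99) + 5453·(-10) = 19. Scale by 36: x₀ = 3564.
General solution x = x₀ + 287t; reducing mod 287 gives x = 120 (and y = -12).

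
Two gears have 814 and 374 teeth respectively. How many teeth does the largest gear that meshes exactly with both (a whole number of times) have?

22

814 = 2 · 11 · 37
374 = 2 · 11 · 17
Common: 2 · 11 = 22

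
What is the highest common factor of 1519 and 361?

1

Euclid: 1519 = 4·361 + 75; 361 = 4·75 + 61; 75 = 1·61 + 14; 61 = 4·14 + 5; 14 = 2·5 + 4; 5 = 1·4 + 1; 4 = 4·1 + 0. Last nonzero remainder: 1.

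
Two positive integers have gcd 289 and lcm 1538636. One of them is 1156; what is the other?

384659

Using uv = gcd(u,v)·lcm(u,v) = 289·1538636 = 444665804, we get v = 444665804/1156 = 384659.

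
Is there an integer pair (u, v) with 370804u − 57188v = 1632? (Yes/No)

gcd(370804, 57188): 370804 = 6·57188 + 27676; 57188 = 2·27676 + 1836; 27676 = 15·1836 + 136; 1836 = 13·136 + 68; 136 = 2·68 + 0 → 68
68 divides 1632, so a solution exists.

Yes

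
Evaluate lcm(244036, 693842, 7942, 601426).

2148893895148

244036 = 2² · 13² · 19²; 693842 = 2 · 19² · 31²; 7942 = 2 · 11 · 19²; 601426 = 2 · 7² · 17 · 19²
lcm takes max exponent of each prime: 2² · 7² · 11 · 13² · 17 · 19² · 31² = 2148893895148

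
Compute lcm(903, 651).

27993

gcd first: 903 = 1·651 + 252; 651 = 2·252 + 147; 252 = 1·147 + 105; 147 = 1·105 + 42; 105 = 2·42 + 21; 42 = 2·21 + 0 → gcd = 21
lcm = 903·651/gcd = 587853/21 = 27993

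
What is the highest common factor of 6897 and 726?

6897 = 3 · 11² · 19
726 = 2 · 3 · 11²
Common: 3 · 11² = 363

363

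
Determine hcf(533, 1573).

13

Euclid: 1573 = 2·533 + 507; 533 = 1·507 + 26; 507 = 19·26 + 13; 26 = 2·13 + 0. Last nonzero remainder: 13.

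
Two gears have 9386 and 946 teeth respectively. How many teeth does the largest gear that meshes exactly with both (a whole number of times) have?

2

Euclid: 9386 = 9·946 + 872; 946 = 1·872 + 74; 872 = 11·74 + 58; 74 = 1·58 + 16; 58 = 3·16 + 10; 16 = 1·10 + 6; 10 = 1·6 + 4; 6 = 1·4 + 2; 4 = 2·2 + 0. Last nonzero remainder: 2.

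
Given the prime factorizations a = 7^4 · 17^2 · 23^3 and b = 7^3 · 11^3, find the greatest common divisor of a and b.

min exponent per shared prime: 7^3 = 343

343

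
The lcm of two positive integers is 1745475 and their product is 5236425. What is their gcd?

From gcd × lcm = mn: gcd = 5236425 / 1745475 = 3.

3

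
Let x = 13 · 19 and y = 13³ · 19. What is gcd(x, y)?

min exponent per shared prime: 13 · 19 = 247

247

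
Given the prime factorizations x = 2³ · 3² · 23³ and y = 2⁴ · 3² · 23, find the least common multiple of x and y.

max exponent per prime: 2⁴ · 3² · 23³ = 1752048

1752048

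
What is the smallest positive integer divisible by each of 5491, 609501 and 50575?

106662675

5491 = 17² · 19; 609501 = 3 · 17² · 19 · 37; 50575 = 5² · 7 · 17²
lcm takes max exponent of each prime: 3 · 5² · 7 · 17² · 19 · 37 = 106662675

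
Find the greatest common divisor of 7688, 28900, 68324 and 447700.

4

gcd(7688, 28900): 28900 = 3·7688 + 5836; 7688 = 1·5836 + 1852; 5836 = 3·1852 + 280; 1852 = 6·280 + 172; 280 = 1·172 + 108; 172 = 1·108 + 64; 108 = 1·64 + 44; 64 = 1·44 + 20; 44 = 2·20 + 4; 20 = 5·4 + 0 → 4
gcd(4, 68324): 68324 = 17081·4 + 0 → 4
gcd(4, 447700): 447700 = 111925·4 + 0 → 4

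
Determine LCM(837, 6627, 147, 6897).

208284151383

837 = 3³ · 31; 6627 = 3 · 47²; 147 = 3 · 7²; 6897 = 3 · 11² · 19
lcm takes max exponent of each prime: 3³ · 7² · 11² · 19 · 31 · 47² = 208284151383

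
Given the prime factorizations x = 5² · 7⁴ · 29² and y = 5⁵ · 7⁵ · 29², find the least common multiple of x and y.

max exponent per prime: 5⁵ · 7⁵ · 29² = 44170896875

44170896875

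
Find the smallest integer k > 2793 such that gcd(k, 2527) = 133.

2926

Multiples of 133 above 2793: 133·22, 133·23, … . Need the cofactor coprime to 2527/133 = 19.
Checking s = 22, 23, … the first with gcd(s, 19) = 1 is s = 22, giving 2926.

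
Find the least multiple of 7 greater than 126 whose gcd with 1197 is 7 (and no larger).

gcd(m, 1197) = 7 forces 7 | m; write m = 7s. Then gcd(7s, 7·171) = 7·gcd(s, 171), so need gcd(s, 171) = 1.
7s > 126 gives s ≥ 19. The least s ≥ 19 coprime to 171 is 20, so m = 7·20 = 140.

140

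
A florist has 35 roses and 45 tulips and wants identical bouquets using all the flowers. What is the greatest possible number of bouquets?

Euclid: 45 = 1·35 + 10; 35 = 3·10 + 5; 10 = 2·5 + 0. Last nonzero remainder: 5.

5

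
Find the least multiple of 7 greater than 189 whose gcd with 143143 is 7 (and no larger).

196

Multiples of 7 above 189: 7·28, 7·29, … . Need the cofactor coprime to 143143/7 = 20449.
Checking s = 28, 29, … the first with gcd(s, 20449) = 1 is s = 28, giving 196.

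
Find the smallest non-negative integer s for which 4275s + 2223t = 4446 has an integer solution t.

Euclid: 4275 = 1·2223 + 2052; 2223 = 1·2052 + 171; 2052 = 12·171 + 0 → gcd = 171; 4446 = 171·26.
Back-substitution yields 4275·(-1) + 2223·(2) = 171, so one solution is s = -1·26 = -26, t = 2·26 = 52.
Solutions in s differ by 2223/171 = 13; the one in [0, 13) is -26 mod 13 = 0.

0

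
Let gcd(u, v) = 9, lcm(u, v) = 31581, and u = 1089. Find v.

261

Using uv = gcd(u,v)·lcm(u,v) = 9·31581 = 284229, we get v = 284229/1089 = 261.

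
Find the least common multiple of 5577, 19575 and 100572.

42066753300

lcm(5577, 19575) = 5577·19575/gcd = 109169775/3 = 36389925
lcm(36389925, 100572) = 36389925·100572/gcd = 3659807537100/87 = 42066753300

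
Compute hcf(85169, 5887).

7

Euclid: 85169 = 14·5887 + 2751; 5887 = 2·2751 + 385; 2751 = 7·385 + 56; 385 = 6·56 + 49; 56 = 1·49 + 7; 49 = 7·7 + 0. Last nonzero remainder: 7.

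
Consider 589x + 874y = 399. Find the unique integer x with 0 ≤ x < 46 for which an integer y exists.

17

gcd(589, 874) = 19 (Euclid: 874 = 1·589 + 285; 589 = 2·285 + 19; 285 = 15·19 + 0), and 19 | 399.
Extended Euclid: 589·(3) + 874·(-2) = 19. Scale by 21: x₀ = 63.
General solution x = x₀ + 46t; reducing mod 46 gives x = 17 (and y = -11).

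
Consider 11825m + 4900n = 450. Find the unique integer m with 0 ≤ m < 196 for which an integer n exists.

Reduce mod 4900: 11825m ≡ 450 (mod 4900). With g = gcd(11825, 4900) = 25 dividing 450, divide through: 473m ≡ 18 (mod 196).
Since gcd(473, 196) = 1, m ≡ 18·(473)⁻¹ ≡ 22 (mod 196). Smallest non-negative: 22.

22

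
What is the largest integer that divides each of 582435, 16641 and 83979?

387

gcd(582435, 16641): 582435 = 35·16641 + 0 → 16641
gcd(16641, 83979): 83979 = 5·16641 + 774; 16641 = 21·774 + 387; 774 = 2·387 + 0 → 387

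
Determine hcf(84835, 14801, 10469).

361

gcd(84835, 14801): 84835 = 5·14801 + 10830; 14801 = 1·10830 + 3971; 10830 = 2·3971 + 2888; 3971 = 1·2888 + 1083; 2888 = 2·1083 + 722; 1083 = 1·722 + 361; 722 = 2·361 + 0 → 361
gcd(361, 10469): 10469 = 29·361 + 0 → 361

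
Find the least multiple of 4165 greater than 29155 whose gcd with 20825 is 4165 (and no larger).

Multiples of 4165 above 29155: 4165·8, 4165·9, … . Need the cofactor coprime to 20825/4165 = 5.
Checking s = 8, 9, … the first with gcd(s, 5) = 1 is s = 8, giving 33320.

33320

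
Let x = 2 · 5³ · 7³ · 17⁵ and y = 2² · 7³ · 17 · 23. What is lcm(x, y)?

max exponent per prime: 2² · 5³ · 7³ · 17⁵ · 23 = 5600625936500

5600625936500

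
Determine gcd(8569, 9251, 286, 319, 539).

8569 = 11 · 19 · 41; 9251 = 11 · 29²; 286 = 2 · 11 · 13; 319 = 11 · 29; 539 = 7² · 11
gcd takes min exponent of each prime: 11 = 11

11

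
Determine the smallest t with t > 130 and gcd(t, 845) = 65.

195

gcd(t, 845) = 65 forces 65 | t; write t = 65s. Then gcd(65s, 65·13) = 65·gcd(s, 13), so need gcd(s, 13) = 1.
65s > 130 gives s ≥ 3. The least s ≥ 3 coprime to 13 is 3, so t = 65·3 = 195.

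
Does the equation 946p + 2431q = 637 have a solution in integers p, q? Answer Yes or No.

gcd(946, 2431): 2431 = 2·946 + 539; 946 = 1·539 + 407; 539 = 1·407 + 132; 407 = 3·132 + 11; 132 = 12·11 + 0 → 11
11 does not divide 637, so a solution does not exist.

No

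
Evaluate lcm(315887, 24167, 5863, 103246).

1580299898606

lcm(315887, 24167) = 315887·24167/gcd = 7634041129/143 = 53384903
lcm(53384903, 5863) = 53384903·5863/gcd = 312995686289/143 = 2188781023
lcm(2188781023, 103246) = 2188781023·103246/gcd = 225982885500658/143 = 1580299898606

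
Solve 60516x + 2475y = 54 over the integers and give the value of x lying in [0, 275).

244

gcd(60516, 2475) = 9 (Euclid: 60516 = 24·2475 + 1116; 2475 = 2·1116 + 243; 1116 = 4·243 + 144; 243 = 1·144 + 99; 144 = 1·99 + 45; 99 = 2·45 + 9; 45 = 5·9 + 0), and 9 | 54.
Extended Euclid: 60516·(-51) + 2475·(1247) = 9. Scale by 6: x₀ = -306.
General solution x = x₀ + 275t; reducing mod 275 gives x = 244 (and y = -5966).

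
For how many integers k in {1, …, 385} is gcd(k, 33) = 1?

233

33 = 3·11. Inclusion–exclusion on these primes:
385 − ⌊385/3⌋ − ⌊385/11⌋ + ⌊385/33⌋ = 233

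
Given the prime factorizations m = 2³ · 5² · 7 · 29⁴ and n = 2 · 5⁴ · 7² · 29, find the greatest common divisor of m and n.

10150

min exponent per shared prime: 2 · 5² · 7 · 29 = 10150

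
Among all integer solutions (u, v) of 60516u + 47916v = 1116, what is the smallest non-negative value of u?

947

Reduce mod 47916: 60516u ≡ 1116 (mod 47916). With g = gcd(60516, 47916) = 36 dividing 1116, divide through: 1681u ≡ 31 (mod 1331).
Since gcd(1681, 1331) = 1, u ≡ 31·(1681)⁻¹ ≡ 947 (mod 1331). Smallest non-negative: 947.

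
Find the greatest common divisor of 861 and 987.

21

861 = 3 · 7 · 41
987 = 3 · 7 · 47
Common: 3 · 7 = 21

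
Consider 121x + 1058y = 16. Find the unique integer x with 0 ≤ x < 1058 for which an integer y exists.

892

Reduce mod 1058: 121x ≡ 16 (mod 1058). With g = gcd(121, 1058) = 1 dividing 16, divide through: 121x ≡ 16 (mod 1058).
Since gcd(121, 1058) = 1, x ≡ 16·(121)⁻¹ ≡ 892 (mod 1058). Smallest non-negative: 892.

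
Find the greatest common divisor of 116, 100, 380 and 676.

gcd(116, 100): 116 = 1·100 + 16; 100 = 6·16 + 4; 16 = 4·4 + 0 → 4
gcd(4, 380): 380 = 95·4 + 0 → 4
gcd(4, 676): 676 = 169·4 + 0 → 4

4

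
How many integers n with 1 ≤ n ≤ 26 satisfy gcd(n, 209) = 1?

209 = 11·19. Inclusion–exclusion on these primes:
26 − ⌊26/11⌋ − ⌊26/19⌋ + ⌊26/209⌋ = 23

23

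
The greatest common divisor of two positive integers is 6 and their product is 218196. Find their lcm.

Since gcd(p,q)·lcm(p,q) = pq, lcm = 218196/6 = 36366.

36366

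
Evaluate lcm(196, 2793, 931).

11172

lcm(196, 2793) = 196·2793/gcd = 547428/49 = 11172
lcm(11172, 931) = 11172·931/gcd = 10401132/931 = 11172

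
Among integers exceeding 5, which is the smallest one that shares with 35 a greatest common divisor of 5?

10

35 = 5·7. Any m with gcd(m, 35) = 5 is a multiple of 5, say 5s, with s coprime to 7.
Need s > 5/5, so s ≥ 2. First s ≥ 2 with gcd(s, 7) = 1 is s = 2. Thus m = 5·2 = 10.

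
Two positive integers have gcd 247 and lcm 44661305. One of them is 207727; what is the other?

a·b = gcd·lcm = 247·44661305 = 11031342335, so b = 11031342335/207727 = 53105.

53105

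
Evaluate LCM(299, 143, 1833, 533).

19013709

299 = 13 · 23; 143 = 11 · 13; 1833 = 3 · 13 · 47; 533 = 13 · 41
lcm takes max exponent of each prime: 3 · 11 · 13 · 23 · 41 · 47 = 19013709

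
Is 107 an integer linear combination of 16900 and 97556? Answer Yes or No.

No

gcd(16900, 97556): 97556 = 5·16900 + 13056; 16900 = 1·13056 + 3844; 13056 = 3·3844 + 1524; 3844 = 2·1524 + 796; 1524 = 1·796 + 728; 796 = 1·728 + 68; 728 = 10·68 + 48; 68 = 1·48 + 20; 48 = 2·20 + 8; 20 = 2·8 + 4; 8 = 2·4 + 0 → 4
4 does not divide 107, so a solution does not exist.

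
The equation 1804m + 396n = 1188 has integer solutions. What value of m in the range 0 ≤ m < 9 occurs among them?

0

gcd(1804, 396) = 44 (Euclid: 1804 = 4·396 + 220; 396 = 1·220 + 176; 220 = 1·176 + 44; 176 = 4·44 + 0), and 44 | 1188.
Extended Euclid: 1804·(2) + 396·(-9) = 44. Scale by 27: m₀ = 54.
General solution m = m₀ + 9t; reducing mod 9 gives m = 0 (and n = 3).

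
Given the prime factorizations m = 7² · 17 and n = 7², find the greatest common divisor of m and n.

49

min exponent per shared prime: 7² = 49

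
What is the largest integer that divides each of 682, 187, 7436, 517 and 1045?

11

gcd(682, 187): 682 = 3·187 + 121; 187 = 1·121 + 66; 121 = 1·66 + 55; 66 = 1·55 + 11; 55 = 5·11 + 0 → 11
gcd(11, 7436): 7436 = 676·11 + 0 → 11
gcd(11, 517): 517 = 47·11 + 0 → 11
gcd(11, 1045): 1045 = 95·11 + 0 → 11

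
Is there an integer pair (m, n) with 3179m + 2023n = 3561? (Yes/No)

By Bézout, 3179m + 2023n = 3561 has integer solutions iff gcd(3179, 2023) | 3561.
Euclid: 3179 = 1·2023 + 1156; 2023 = 1·1156 + 867; 1156 = 1·867 + 289; 867 = 3·289 + 0. gcd = 289; 3561 mod 289 = 93. No.

No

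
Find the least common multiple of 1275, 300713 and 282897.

125104125825

lcm(1275, 300713) = 1275·300713/gcd = 383409075/17 = 22553475
lcm(22553475, 282897) = 22553475·282897/gcd = 6380310417075/51 = 125104125825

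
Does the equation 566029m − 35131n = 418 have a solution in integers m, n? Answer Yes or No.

Yes

gcd(566029, 35131): 566029 = 16·35131 + 3933; 35131 = 8·3933 + 3667; 3933 = 1·3667 + 266; 3667 = 13·266 + 209; 266 = 1·209 + 57; 209 = 3·57 + 38; 57 = 1·38 + 19; 38 = 2·19 + 0 → 19
19 divides 418, so a solution exists.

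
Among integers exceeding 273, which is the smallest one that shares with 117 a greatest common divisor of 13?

286

117 = 13·9. Any t with gcd(t, 117) = 13 is a multiple of 13, say 13s, with s coprime to 9.
Need s > 273/13, so s ≥ 22. First s ≥ 22 with gcd(s, 9) = 1 is s = 22. Thus t = 13·22 = 286.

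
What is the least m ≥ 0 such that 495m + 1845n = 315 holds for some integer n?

gcd(495, 1845) = 45 (Euclid: 1845 = 3·495 + 360; 495 = 1·360 + 135; 360 = 2·135 + 90; 135 = 1·90 + 45; 90 = 2·45 + 0), and 45 | 315.
Extended Euclid: 495·(15) + 1845·(-4) = 45. Scale by 7: m₀ = 105.
General solution m = m₀ + 41t; reducing mod 41 gives m = 23 (and n = -6).

23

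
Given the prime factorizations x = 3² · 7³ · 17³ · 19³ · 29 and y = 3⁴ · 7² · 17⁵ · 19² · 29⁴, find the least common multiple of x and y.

191371182431017624749

max exponent per prime: 3⁴ · 7³ · 17⁵ · 19³ · 29⁴ = 191371182431017624749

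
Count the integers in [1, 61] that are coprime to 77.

48

Prime factors of 77: 7, 11. Count integers ≤ 61 divisible by none of them.
By inclusion–exclusion: 61 − ⌊61/7⌋ − ⌊61/11⌋ + ⌊61/77⌋ = 48.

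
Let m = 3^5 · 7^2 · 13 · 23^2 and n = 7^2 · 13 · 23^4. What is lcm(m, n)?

max exponent per prime: 3^5 · 7^2 · 13 · 23^4 = 43316868231

43316868231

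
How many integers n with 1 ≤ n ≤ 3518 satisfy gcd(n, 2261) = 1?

2689

Prime factors of 2261: 7, 17, 19. Count integers ≤ 3518 divisible by none of them.
By inclusion–exclusion: 3518 − ⌊3518/7⌋ − ⌊3518/17⌋ − ⌊3518/19⌋ + ⌊3518/119⌋ + ⌊3518/133⌋ + ⌊3518/323⌋ − ⌊3518/2261⌋ = 2689.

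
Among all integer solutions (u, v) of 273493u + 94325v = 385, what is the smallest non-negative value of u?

Reduce mod 94325: 273493u ≡ 385 (mod 94325). With g = gcd(273493, 94325) = 11 dividing 385, divide through: 24863u ≡ 35 (mod 8575).
Since gcd(24863, 8575) = 1, u ≡ 35·(24863)⁻¹ ≡ 945 (mod 8575). Smallest non-negative: 945.

945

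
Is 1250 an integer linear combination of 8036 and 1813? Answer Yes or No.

gcd(8036, 1813): 8036 = 4·1813 + 784; 1813 = 2·784 + 245; 784 = 3·245 + 49; 245 = 5·49 + 0 → 49
49 does not divide 1250, so a solution does not exist.

No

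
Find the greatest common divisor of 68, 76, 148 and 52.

4

gcd(68, 76): 76 = 1·68 + 8; 68 = 8·8 + 4; 8 = 2·4 + 0 → 4
gcd(4, 148): 148 = 37·4 + 0 → 4
gcd(4, 52): 52 = 13·4 + 0 → 4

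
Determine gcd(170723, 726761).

7

Euclid: 726761 = 4·170723 + 43869; 170723 = 3·43869 + 39116; 43869 = 1·39116 + 4753; 39116 = 8·4753 + 1092; 4753 = 4·1092 + 385; 1092 = 2·385 + 322; 385 = 1·322 + 63; 322 = 5·63 + 7; 63 = 9·7 + 0. Last nonzero remainder: 7.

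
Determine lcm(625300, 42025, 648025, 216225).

235653444040259700

lcm(625300, 42025) = 625300·42025/gcd = 26278232500/25 = 1051129300
lcm(1051129300, 648025) = 1051129300·648025/gcd = 681158064632500/25 = 27246322585300
lcm(27246322585300, 216225) = 27246322585300·216225/gcd = 5891336101006492500/25 = 235653444040259700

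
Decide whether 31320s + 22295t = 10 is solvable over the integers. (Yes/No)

By Bézout, 31320s + 22295t = 10 has integer solutions iff gcd(31320, 22295) | 10.
Euclid: 31320 = 1·22295 + 9025; 22295 = 2·9025 + 4245; 9025 = 2·4245 + 535; 4245 = 7·535 + 500; 535 = 1·500 + 35; 500 = 14·35 + 10; 35 = 3·10 + 5; 10 = 2·5 + 0. gcd = 5; 10 mod 5 = 0. Yes.

Yes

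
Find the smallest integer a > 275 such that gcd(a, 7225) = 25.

Multiples of 25 above 275: 25·12, 25·13, … . Need the cofactor coprime to 7225/25 = 289.
Checking s = 12, 13, … the first with gcd(s, 289) = 1 is s = 12, giving 300.

300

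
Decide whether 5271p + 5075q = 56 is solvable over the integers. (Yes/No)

Yes

gcd(5271, 5075): 5271 = 1·5075 + 196; 5075 = 25·196 + 175; 196 = 1·175 + 21; 175 = 8·21 + 7; 21 = 3·7 + 0 → 7
7 divides 56, so a solution exists.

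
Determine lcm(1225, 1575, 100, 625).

1102500

lcm(1225, 1575) = 1225·1575/gcd = 1929375/175 = 11025
lcm(11025, 100) = 11025·100/gcd = 1102500/25 = 44100
lcm(44100, 625) = 44100·625/gcd = 27562500/25 = 1102500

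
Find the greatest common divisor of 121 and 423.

Euclid: 423 = 3·121 + 60; 121 = 2·60 + 1; 60 = 60·1 + 0. Last nonzero remainder: 1.

1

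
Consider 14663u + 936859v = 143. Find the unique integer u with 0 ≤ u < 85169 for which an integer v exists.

38719

Reduce mod 936859: 14663u ≡ 143 (mod 936859). With g = gcd(14663, 936859) = 11 dividing 143, divide through: 1333u ≡ 13 (mod 85169).
Since gcd(1333, 85169) = 1, u ≡ 13·(1333)⁻¹ ≡ 38719 (mod 85169). Smallest non-negative: 38719.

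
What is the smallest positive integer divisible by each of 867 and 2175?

628575

867 = 3 · 17²; 2175 = 3 · 5² · 29
max exponents: 3 · 5² · 17² · 29 = 628575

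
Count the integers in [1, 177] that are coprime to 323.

158

323 = 17·19. Inclusion–exclusion on these primes:
177 − ⌊177/17⌋ − ⌊177/19⌋ + ⌊177/323⌋ = 158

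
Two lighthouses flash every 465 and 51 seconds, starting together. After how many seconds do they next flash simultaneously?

7905

gcd first: 465 = 9·51 + 6; 51 = 8·6 + 3; 6 = 2·3 + 0 → gcd = 3
lcm = 465·51/gcd = 23715/3 = 7905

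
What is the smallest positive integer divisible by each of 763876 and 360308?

68807658452

763876 = 2² · 19² · 23²; 360308 = 2² · 13³ · 41
max exponents: 2² · 13³ · 19² · 23² · 41 = 68807658452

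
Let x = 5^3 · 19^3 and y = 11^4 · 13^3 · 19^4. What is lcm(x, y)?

max exponent per prime: 5^3 · 11^4 · 13^3 · 19^4 = 523992673114625

523992673114625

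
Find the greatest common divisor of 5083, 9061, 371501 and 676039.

gcd(5083, 9061): 9061 = 1·5083 + 3978; 5083 = 1·3978 + 1105; 3978 = 3·1105 + 663; 1105 = 1·663 + 442; 663 = 1·442 + 221; 442 = 2·221 + 0 → 221
gcd(221, 371501): 371501 = 1681·221 + 0 → 221
gcd(221, 676039): 676039 = 3059·221 + 0 → 221

221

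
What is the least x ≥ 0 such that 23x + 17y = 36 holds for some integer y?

6

Reduce mod 17: 23x ≡ 36 (mod 17). With g = gcd(23, 17) = 1 dividing 36, divide through: 23x ≡ 36 (mod 17).
Since gcd(23, 17) = 1, x ≡ 36·(23)⁻¹ ≡ 6 (mod 17). Smallest non-negative: 6.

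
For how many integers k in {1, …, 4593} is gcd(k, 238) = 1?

1853

Prime factors of 238: 2, 7, 17. Count integers ≤ 4593 divisible by none of them.
By inclusion–exclusion: 4593 − ⌊4593/2⌋ − ⌊4593/7⌋ − ⌊4593/17⌋ + ⌊4593/14⌋ + ⌊4593/34⌋ + ⌊4593/119⌋ − ⌊4593/238⌋ = 1853.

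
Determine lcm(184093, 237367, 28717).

184093 = 7² · 13 · 17²; 237367 = 13 · 19 · 31²; 28717 = 13 · 47²
lcm takes max exponent of each prime: 7² · 13 · 17² · 19 · 31² · 47² = 7425231178183

7425231178183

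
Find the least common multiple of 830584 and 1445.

1200193880

830584 = 2³ · 47³; 1445 = 5 · 17²
max exponents: 2³ · 5 · 17² · 47³ = 1200193880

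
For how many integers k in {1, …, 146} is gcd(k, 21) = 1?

84

Prime factors of 21: 3, 7. Count integers ≤ 146 divisible by none of them.
By inclusion–exclusion: 146 − ⌊146/3⌋ − ⌊146/7⌋ + ⌊146/21⌋ = 84.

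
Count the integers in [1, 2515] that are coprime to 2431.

1987

Prime factors of 2431: 11, 13, 17. Count integers ≤ 2515 divisible by none of them.
By inclusion–exclusion: 2515 − ⌊2515/11⌋ − ⌊2515/13⌋ − ⌊2515/17⌋ + ⌊2515/143⌋ + ⌊2515/187⌋ + ⌊2515/221⌋ − ⌊2515/2431⌋ = 1987.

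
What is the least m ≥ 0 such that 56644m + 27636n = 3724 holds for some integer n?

43

Euclid: 56644 = 2·27636 + 1372; 27636 = 20·1372 + 196; 1372 = 7·196 + 0 → gcd = 196; 3724 = 196·19.
Back-substitution yields 56644·(-20) + 27636·(41) = 196, so one solution is m = -20·19 = -380, n = 41·19 = 779.
Solutions in m differ by 27636/196 = 141; the one in [0, 141) is -380 mod 141 = 43.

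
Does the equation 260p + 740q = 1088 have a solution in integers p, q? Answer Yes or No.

By Bézout, 260p + 740q = 1088 has integer solutions iff gcd(260, 740) | 1088.
Euclid: 740 = 2·260 + 220; 260 = 1·220 + 40; 220 = 5·40 + 20; 40 = 2·20 + 0. gcd = 20; 1088 mod 20 = 8. No.

No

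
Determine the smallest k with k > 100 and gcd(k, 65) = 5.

105

Multiples of 5 above 100: 5·21, 5·22, … . Need the cofactor coprime to 65/5 = 13.
Checking s = 21, 22, … the first with gcd(s, 13) = 1 is s = 21, giving 105.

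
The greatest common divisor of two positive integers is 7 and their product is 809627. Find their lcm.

115661

For any two positive integers, gcd × lcm equals their product. Hence lcm = 809627 / 7 = 115661.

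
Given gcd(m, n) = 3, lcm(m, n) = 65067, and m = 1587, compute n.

123

Using mn = gcd(m,n)·lcm(m,n) = 3·65067 = 195201, we get n = 195201/1587 = 123.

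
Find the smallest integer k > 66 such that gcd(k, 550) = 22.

88

550 = 22·25. Any k with gcd(k, 550) = 22 is a multiple of 22, say 22s, with s coprime to 25.
Need s > 66/22, so s ≥ 4. First s ≥ 4 with gcd(s, 25) = 1 is s = 4. Thus k = 22·4 = 88.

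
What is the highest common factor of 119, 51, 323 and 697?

17

119 = 7 · 17; 51 = 3 · 17; 323 = 17 · 19; 697 = 17 · 41
gcd takes min exponent of each prime: 17 = 17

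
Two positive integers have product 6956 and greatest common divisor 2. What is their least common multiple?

Since gcd(m,n)·lcm(m,n) = mn, lcm = 6956/2 = 3478.

3478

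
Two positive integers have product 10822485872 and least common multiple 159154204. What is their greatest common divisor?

68

gcd·lcm = product, so gcd = 10822485872/159154204 = 68.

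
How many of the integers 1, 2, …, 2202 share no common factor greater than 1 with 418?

Prime factors of 418: 2, 11, 19. Count integers ≤ 2202 divisible by none of them.
By inclusion–exclusion: 2202 − ⌊2202/2⌋ − ⌊2202/11⌋ − ⌊2202/19⌋ + ⌊2202/22⌋ + ⌊2202/38⌋ + ⌊2202/209⌋ − ⌊2202/418⌋ = 948.

948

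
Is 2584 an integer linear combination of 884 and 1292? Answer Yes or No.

Yes

gcd(884, 1292): 1292 = 1·884 + 408; 884 = 2·408 + 68; 408 = 6·68 + 0 → 68
68 divides 2584, so a solution exists.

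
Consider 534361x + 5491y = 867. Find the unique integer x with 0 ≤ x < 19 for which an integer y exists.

gcd(534361, 5491) = 289 (Euclid: 534361 = 97·5491 + 1734; 5491 = 3·1734 + 289; 1734 = 6·289 + 0), and 289 | 867.
Extended Euclid: 534361·(-3) + 5491·(292) = 289. Scale by 3: x₀ = -9.
General solution x = x₀ + 19t; reducing mod 19 gives x = 10 (and y = -973).

10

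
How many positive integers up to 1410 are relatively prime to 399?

763

399 = 3·7·19. Inclusion–exclusion on these primes:
1410 − ⌊1410/3⌋ − ⌊1410/7⌋ − ⌊1410/19⌋ + ⌊1410/21⌋ + ⌊1410/57⌋ + ⌊1410/133⌋ − ⌊1410/399⌋ = 763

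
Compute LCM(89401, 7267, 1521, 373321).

89401 = 13² · 23²; 7267 = 13² · 43; 1521 = 3² · 13²; 373321 = 13² · 47²
lcm takes max exponent of each prime: 3² · 13² · 23² · 43 · 47² = 76427395083

76427395083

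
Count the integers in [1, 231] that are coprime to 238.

93

Prime factors of 238: 2, 7, 17. Count integers ≤ 231 divisible by none of them.
By inclusion–exclusion: 231 − ⌊231/2⌋ − ⌊231/7⌋ − ⌊231/17⌋ + ⌊231/14⌋ + ⌊231/34⌋ + ⌊231/119⌋ − ⌊231/238⌋ = 93.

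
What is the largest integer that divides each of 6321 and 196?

49

Euclid: 6321 = 32·196 + 49; 196 = 4·49 + 0. Last nonzero remainder: 49.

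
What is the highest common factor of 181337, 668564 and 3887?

169

181337 = 13² · 29 · 37; 668564 = 2² · 13² · 23 · 43; 3887 = 13² · 23
gcd takes min exponent of each prime: 13² = 169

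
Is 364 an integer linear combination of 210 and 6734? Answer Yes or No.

Yes

gcd(210, 6734): 6734 = 32·210 + 14; 210 = 15·14 + 0 → 14
14 divides 364, so a solution exists.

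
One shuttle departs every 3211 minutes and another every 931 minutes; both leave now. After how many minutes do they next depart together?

157339

3211 = 13² · 19; 931 = 7² · 19
max exponents: 7² · 13² · 19 = 157339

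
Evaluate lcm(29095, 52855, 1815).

922689735

lcm(29095, 52855) = 29095·52855/gcd = 1537816225/55 = 27960295
lcm(27960295, 1815) = 27960295·1815/gcd = 50747935425/55 = 922689735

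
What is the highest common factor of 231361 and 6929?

169

231361 = 13² · 37²
6929 = 13² · 41
Common: 13² = 169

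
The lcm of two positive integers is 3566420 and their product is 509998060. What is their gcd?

143

gcd·lcm = product, so gcd = 509998060/3566420 = 143.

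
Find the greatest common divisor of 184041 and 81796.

184041 = 3² · 11² · 13²
81796 = 2² · 11² · 13²
Common: 11² · 13² = 20449

20449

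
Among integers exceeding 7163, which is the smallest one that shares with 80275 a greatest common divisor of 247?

7657

Multiples of 247 above 7163: 247·30, 247·31, … . Need the cofactor coprime to 80275/247 = 325.
Checking s = 30, 31, … the first with gcd(s, 325) = 1 is s = 31, giving 7657.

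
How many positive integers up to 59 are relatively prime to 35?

41

35 = 5·7. Inclusion–exclusion on these primes:
59 − ⌊59/5⌋ − ⌊59/7⌋ + ⌊59/35⌋ = 41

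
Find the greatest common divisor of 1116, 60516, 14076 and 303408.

36

gcd(1116, 60516): 60516 = 54·1116 + 252; 1116 = 4·252 + 108; 252 = 2·108 + 36; 108 = 3·36 + 0 → 36
gcd(36, 14076): 14076 = 391·36 + 0 → 36
gcd(36, 303408): 303408 = 8428·36 + 0 → 36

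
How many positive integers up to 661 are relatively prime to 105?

302

105 = 3·5·7. Inclusion–exclusion on these primes:
661 − ⌊661/3⌋ − ⌊661/5⌋ − ⌊661/7⌋ + ⌊661/15⌋ + ⌊661/21⌋ + ⌊661/35⌋ − ⌊661/105⌋ = 302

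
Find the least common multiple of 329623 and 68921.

gcd first: 329623 = 4·68921 + 53939; 68921 = 1·53939 + 14982; 53939 = 3·14982 + 8993; 14982 = 1·8993 + 5989; 8993 = 1·5989 + 3004; 5989 = 1·3004 + 2985; 3004 = 1·2985 + 19; 2985 = 157·19 + 2; 19 = 9·2 + 1; 2 = 2·1 + 0 → gcd = 1
lcm = 329623·68921/gcd = 22717946783/1 = 22717946783

22717946783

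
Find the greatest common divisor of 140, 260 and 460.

20

gcd(140, 260): 260 = 1·140 + 120; 140 = 1·120 + 20; 120 = 6·20 + 0 → 20
gcd(20, 460): 460 = 23·20 + 0 → 20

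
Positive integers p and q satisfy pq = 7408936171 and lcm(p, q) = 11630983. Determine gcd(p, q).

gcd·lcm = product, so gcd = 7408936171/11630983 = 637.

637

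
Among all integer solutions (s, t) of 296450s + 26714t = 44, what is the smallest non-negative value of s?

9282

Euclid: 296450 = 11·26714 + 2596; 26714 = 10·2596 + 754; 2596 = 3·754 + 334; 754 = 2·334 + 86; 334 = 3·86 + 76; 86 = 1·76 + 10; 76 = 7·10 + 6; 10 = 1·6 + 4; 6 = 1·4 + 2; 4 = 2·2 + 0 → gcd = 2; 44 = 2·22.
Back-substitution yields 296450·(5279) + 26714·(-58582) = 2, so one solution is s = 5279·22 = 116138, t = -58582·22 = -1288804.
Solutions in s differ by 26714/2 = 13357; the one in [0, 13357) is 116138 mod 13357 = 9282.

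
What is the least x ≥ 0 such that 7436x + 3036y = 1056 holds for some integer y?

gcd(7436, 3036) = 44 (Euclid: 7436 = 2·3036 + 1364; 3036 = 2·1364 + 308; 1364 = 4·308 + 132; 308 = 2·132 + 44; 132 = 3·44 + 0), and 44 | 1056.
Extended Euclid: 7436·(-20) + 3036·(49) = 44. Scale by 24: x₀ = -480.
General solution x = x₀ + 69t; reducing mod 69 gives x = 3 (and y = -7).

3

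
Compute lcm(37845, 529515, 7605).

75259437435

lcm(37845, 529515) = 37845·529515/gcd = 20039495175/45 = 445322115
lcm(445322115, 7605) = 445322115·7605/gcd = 3386674684575/45 = 75259437435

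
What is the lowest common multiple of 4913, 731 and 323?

4913 = 17³; 731 = 17 · 43; 323 = 17 · 19
lcm takes max exponent of each prime: 17³ · 19 · 43 = 4013921

4013921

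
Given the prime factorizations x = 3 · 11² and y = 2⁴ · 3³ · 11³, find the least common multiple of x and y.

574992

max exponent per prime: 2⁴ · 3³ · 11³ = 574992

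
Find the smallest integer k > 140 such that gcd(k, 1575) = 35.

245

1575 = 35·45. Any k with gcd(k, 1575) = 35 is a multiple of 35, say 35s, with s coprime to 45.
Need s > 140/35, so s ≥ 5. First s ≥ 5 with gcd(s, 45) = 1 is s = 7. Thus k = 35·7 = 245.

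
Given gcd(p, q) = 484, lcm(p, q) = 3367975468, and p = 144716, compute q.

11264132

Using pq = gcd(p,q)·lcm(p,q) = 484·3367975468 = 1630100126512, we get q = 1630100126512/144716 = 11264132.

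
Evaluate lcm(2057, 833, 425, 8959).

2057 = 11² · 17; 833 = 7² · 17; 425 = 5² · 17; 8959 = 17² · 31
lcm takes max exponent of each prime: 5² · 7² · 11² · 17² · 31 = 1327947775

1327947775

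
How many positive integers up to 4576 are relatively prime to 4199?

3766

Prime factors of 4199: 13, 17, 19. Count integers ≤ 4576 divisible by none of them.
By inclusion–exclusion: 4576 − ⌊4576/13⌋ − ⌊4576/17⌋ − ⌊4576/19⌋ + ⌊4576/221⌋ + ⌊4576/247⌋ + ⌊4576/323⌋ − ⌊4576/4199⌋ = 3766.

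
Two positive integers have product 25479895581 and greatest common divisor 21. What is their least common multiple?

1213328361

Since gcd(p,q)·lcm(p,q) = pq, lcm = 25479895581/21 = 1213328361.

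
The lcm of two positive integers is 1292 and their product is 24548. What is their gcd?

19

gcd·lcm = product, so gcd = 24548/1292 = 19.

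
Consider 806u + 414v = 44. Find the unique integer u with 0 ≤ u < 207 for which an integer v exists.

205

Reduce mod 414: 806u ≡ 44 (mod 414). With g = gcd(806, 414) = 2 dividing 44, divide through: 403u ≡ 22 (mod 207).
Since gcd(403, 207) = 1, u ≡ 22·(403)⁻¹ ≡ 205 (mod 207). Smallest non-negative: 205.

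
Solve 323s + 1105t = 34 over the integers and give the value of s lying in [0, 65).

48

Reduce mod 1105: 323s ≡ 34 (mod 1105). With g = gcd(323, 1105) = 17 dividing 34, divide through: 19s ≡ 2 (mod 65).
Since gcd(19, 65) = 1, s ≡ 2·(19)⁻¹ ≡ 48 (mod 65). Smallest non-negative: 48.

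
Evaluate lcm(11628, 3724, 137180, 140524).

1901582712540

11628 = 2² · 3² · 17 · 19; 3724 = 2² · 7² · 19; 137180 = 2² · 5 · 19³; 140524 = 2² · 19 · 43²
lcm takes max exponent of each prime: 2² · 3² · 5 · 7² · 17 · 19³ · 43² = 1901582712540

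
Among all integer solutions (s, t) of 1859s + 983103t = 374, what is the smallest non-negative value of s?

70864

Euclid: 983103 = 528·1859 + 1551; 1859 = 1·1551 + 308; 1551 = 5·308 + 11; 308 = 28·11 + 0 → gcd = 11; 374 = 11·34.
Back-substitution yields 1859·(-3173) + 983103·(6) = 11, so one solution is s = -3173·34 = -107882, t = 6·34 = 204.
Solutions in s differ by 983103/11 = 89373; the one in [0, 89373) is -107882 mod 89373 = 70864.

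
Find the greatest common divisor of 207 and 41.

207 = 3² · 23
41 = 41
Common: 1 = 1

1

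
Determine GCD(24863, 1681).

24863 = 23² · 47
1681 = 41²
Common: 1 = 1

1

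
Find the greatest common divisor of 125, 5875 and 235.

gcd(125, 5875): 5875 = 47·125 + 0 → 125
gcd(125, 235): 235 = 1·125 + 110; 125 = 1·110 + 15; 110 = 7·15 + 5; 15 = 3·5 + 0 → 5

5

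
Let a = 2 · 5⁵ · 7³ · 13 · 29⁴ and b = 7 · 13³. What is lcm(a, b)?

3331165315318750

max exponent per prime: 2 · 5⁵ · 7³ · 13³ · 29⁴ = 3331165315318750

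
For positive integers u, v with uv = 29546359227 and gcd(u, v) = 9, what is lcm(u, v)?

3282928803

gcd·lcm = product, so lcm = 29546359227/9 = 3282928803.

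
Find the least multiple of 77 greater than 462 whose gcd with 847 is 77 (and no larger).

Multiples of 77 above 462: 77·7, 77·8, … . Need the cofactor coprime to 847/77 = 11.
Checking s = 7, 8, … the first with gcd(s, 11) = 1 is s = 7, giving 539.

539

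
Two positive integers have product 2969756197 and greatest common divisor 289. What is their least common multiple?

For any two positive integers, gcd × lcm equals their product. Hence lcm = 2969756197 / 289 = 10275973.

10275973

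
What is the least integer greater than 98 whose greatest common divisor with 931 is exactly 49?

931 = 49·19. Any t with gcd(t, 931) = 49 is a multiple of 49, say 49s, with s coprime to 19.
Need s > 98/49, so s ≥ 3. First s ≥ 3 with gcd(s, 19) = 1 is s = 3. Thus t = 49·3 = 147.

147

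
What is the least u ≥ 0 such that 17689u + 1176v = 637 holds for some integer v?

13

gcd(17689, 1176) = 49 (Euclid: 17689 = 15·1176 + 49; 1176 = 24·49 + 0), and 49 | 637.
Extended Euclid: 17689·(1) + 1176·(-15) = 49. Scale by 13: u₀ = 13.
General solution u = u₀ + 24t; reducing mod 24 gives u = 13 (and v = -195).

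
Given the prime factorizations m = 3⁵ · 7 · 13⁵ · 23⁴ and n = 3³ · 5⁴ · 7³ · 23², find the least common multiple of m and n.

max exponent per prime: 3⁵ · 5⁴ · 7³ · 13⁵ · 23⁴ = 5412632196761960625

5412632196761960625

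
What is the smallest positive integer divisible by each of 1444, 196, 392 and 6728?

119011592

1444 = 2² · 19²; 196 = 2² · 7²; 392 = 2³ · 7²; 6728 = 2³ · 29²
lcm takes max exponent of each prime: 2³ · 7² · 19² · 29² = 119011592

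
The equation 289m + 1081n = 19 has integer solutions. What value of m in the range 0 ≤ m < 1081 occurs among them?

gcd(289, 1081) = 1 (Euclid: 1081 = 3·289 + 214; 289 = 1·214 + 75; 214 = 2·75 + 64; 75 = 1·64 + 11; 64 = 5·11 + 9; 11 = 1·9 + 2; 9 = 4·2 + 1; 2 = 2·1 + 0), and 1 | 19.
Extended Euclid: 289·(-490) + 1081·(131) = 1. Scale by 19: m₀ = -9310.
General solution m = m₀ + 1081t; reducing mod 1081 gives m = 419 (and n = -112).

419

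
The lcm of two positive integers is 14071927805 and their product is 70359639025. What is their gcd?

5

From gcd × lcm = uv: gcd = 70359639025 / 14071927805 = 5.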